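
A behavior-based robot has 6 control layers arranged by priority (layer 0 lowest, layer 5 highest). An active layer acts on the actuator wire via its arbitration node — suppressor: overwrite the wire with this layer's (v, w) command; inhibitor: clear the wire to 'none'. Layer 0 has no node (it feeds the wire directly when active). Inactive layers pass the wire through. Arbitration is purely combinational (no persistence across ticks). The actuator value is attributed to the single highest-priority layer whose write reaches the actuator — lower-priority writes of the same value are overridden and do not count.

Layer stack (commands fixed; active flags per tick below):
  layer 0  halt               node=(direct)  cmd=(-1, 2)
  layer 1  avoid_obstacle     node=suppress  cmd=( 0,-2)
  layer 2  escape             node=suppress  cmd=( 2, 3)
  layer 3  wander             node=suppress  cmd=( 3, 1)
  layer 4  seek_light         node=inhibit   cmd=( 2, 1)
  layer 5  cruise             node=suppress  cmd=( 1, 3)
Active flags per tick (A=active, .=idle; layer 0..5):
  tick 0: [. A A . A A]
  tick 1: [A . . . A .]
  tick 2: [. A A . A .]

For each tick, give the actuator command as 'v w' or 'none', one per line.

1 3
none
none

tick 0:
  L0 halt: idle → wire = none
  L1 avoid_obstacle: active, suppressor → wire = (0, -2)
  L2 escape: active, suppressor → wire = (2, 3)
  L3 wander: idle → wire stays (2, 3)
  L4 seek_light: active, inhibitor → wire = none
  L5 cruise: active, suppressor → wire = (1, 3)
  actuator = (1, 3)
tick 1:
  L0 halt: active, feeds wire = (-1, 2)
  L1 avoid_obstacle: idle → wire stays (-1, 2)
  L2 escape: idle → wire stays (-1, 2)
  L3 wander: idle → wire stays (-1, 2)
  L4 seek_light: active, inhibitor → wire = none
  L5 cruise: idle → wire stays none
  actuator = none
tick 2:
  L0 halt: idle → wire = none
  L1 avoid_obstacle: active, suppressor → wire = (0, -2)
  L2 escape: active, suppressor → wire = (2, 3)
  L3 wander: idle → wire stays (2, 3)
  L4 seek_light: active, inhibitor → wire = none
  L5 cruise: idle → wire stays none
  actuator = none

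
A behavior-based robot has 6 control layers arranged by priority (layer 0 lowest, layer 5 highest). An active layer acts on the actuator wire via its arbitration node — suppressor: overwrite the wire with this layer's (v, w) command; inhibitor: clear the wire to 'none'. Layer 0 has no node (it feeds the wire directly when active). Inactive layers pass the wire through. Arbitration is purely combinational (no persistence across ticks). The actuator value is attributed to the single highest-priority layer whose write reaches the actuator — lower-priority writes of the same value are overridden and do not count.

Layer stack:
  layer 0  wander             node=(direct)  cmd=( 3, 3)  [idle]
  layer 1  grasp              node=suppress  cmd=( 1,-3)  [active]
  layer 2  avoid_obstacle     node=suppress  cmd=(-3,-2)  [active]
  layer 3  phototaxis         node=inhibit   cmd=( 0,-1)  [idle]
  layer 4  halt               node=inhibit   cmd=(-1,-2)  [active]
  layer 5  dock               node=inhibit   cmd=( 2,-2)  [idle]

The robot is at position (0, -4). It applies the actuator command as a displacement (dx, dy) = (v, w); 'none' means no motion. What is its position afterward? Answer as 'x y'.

L0 wander: idle → wire = none
L1 grasp: active, suppressor → wire = (1, -3)
L2 avoid_obstacle: active, suppressor → wire = (-3, -2)
L3 phototaxis: idle → wire stays (-3, -2)
L4 halt: active, inhibitor → wire = none
L5 dock: idle → wire stays none
actuator = none
position: (0, -4) + none = (0, -4)

0 -4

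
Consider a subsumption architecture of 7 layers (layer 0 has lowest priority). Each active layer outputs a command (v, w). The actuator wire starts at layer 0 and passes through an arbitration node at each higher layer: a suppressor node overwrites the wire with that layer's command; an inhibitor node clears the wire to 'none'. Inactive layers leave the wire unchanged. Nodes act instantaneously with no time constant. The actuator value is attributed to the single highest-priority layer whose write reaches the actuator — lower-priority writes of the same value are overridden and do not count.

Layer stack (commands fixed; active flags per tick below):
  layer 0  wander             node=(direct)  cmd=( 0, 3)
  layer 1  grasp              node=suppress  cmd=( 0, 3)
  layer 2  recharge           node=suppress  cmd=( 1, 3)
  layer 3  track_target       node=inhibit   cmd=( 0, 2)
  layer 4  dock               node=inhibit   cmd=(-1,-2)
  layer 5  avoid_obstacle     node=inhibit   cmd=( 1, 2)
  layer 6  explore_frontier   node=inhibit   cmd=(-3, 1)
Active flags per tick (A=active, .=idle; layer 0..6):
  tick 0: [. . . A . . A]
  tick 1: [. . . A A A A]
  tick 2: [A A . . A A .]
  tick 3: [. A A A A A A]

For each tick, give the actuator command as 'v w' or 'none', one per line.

none
none
none
none

tick 0:
  L0 wander: idle → wire = none
  L1 grasp: idle → wire stays none
  L2 recharge: idle → wire stays none
  L3 track_target: active, inhibitor → wire = none
  L4 dock: idle → wire stays none
  L5 avoid_obstacle: idle → wire stays none
  L6 explore_frontier: active, inhibitor → wire = none
  actuator = none
tick 1:
  L0 wander: idle → wire = none
  L1 grasp: idle → wire stays none
  L2 recharge: idle → wire stays none
  L3 track_target: active, inhibitor → wire = none
  L4 dock: active, inhibitor → wire = none
  L5 avoid_obstacle: active, inhibitor → wire = none
  L6 explore_frontier: active, inhibitor → wire = none
  actuator = none
tick 2:
  L0 wander: active, feeds wire = (0, 3)
  L1 grasp: active, suppressor → wire = (0, 3)
  L2 recharge: idle → wire stays (0, 3)
  L3 track_target: idle → wire stays (0, 3)
  L4 dock: active, inhibitor → wire = none
  L5 avoid_obstacle: active, inhibitor → wire = none
  L6 explore_frontier: idle → wire stays none
  actuator = none
tick 3:
  L0 wander: idle → wire = none
  L1 grasp: active, suppressor → wire = (0, 3)
  L2 recharge: active, suppressor → wire = (1, 3)
  L3 track_target: active, inhibitor → wire = none
  L4 dock: active, inhibitor → wire = none
  L5 avoid_obstacle: active, inhibitor → wire = none
  L6 explore_frontier: active, inhibitor → wire = none
  actuator = none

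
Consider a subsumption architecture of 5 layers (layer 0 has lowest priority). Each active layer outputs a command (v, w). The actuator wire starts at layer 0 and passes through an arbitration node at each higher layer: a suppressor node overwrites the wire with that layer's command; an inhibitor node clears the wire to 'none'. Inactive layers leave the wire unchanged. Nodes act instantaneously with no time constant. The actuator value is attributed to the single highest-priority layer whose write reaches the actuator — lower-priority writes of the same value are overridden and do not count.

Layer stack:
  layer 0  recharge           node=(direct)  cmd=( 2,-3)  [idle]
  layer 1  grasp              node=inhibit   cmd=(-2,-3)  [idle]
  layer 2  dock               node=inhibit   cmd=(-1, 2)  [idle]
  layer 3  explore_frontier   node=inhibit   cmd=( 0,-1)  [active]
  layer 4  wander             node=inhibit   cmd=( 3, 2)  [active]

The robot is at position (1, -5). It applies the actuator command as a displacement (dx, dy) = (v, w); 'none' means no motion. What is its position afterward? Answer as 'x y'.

1 -5

layer 0 (recharge) idle — none
layer 1 (grasp) idle — unchanged: none
layer 2 (dock) idle — unchanged: none
layer 3 (explore_frontier) active — inhibits: none
layer 4 (wander) active — inhibits: none
→ actuator none
position: (1, -5) + none = (1, -5)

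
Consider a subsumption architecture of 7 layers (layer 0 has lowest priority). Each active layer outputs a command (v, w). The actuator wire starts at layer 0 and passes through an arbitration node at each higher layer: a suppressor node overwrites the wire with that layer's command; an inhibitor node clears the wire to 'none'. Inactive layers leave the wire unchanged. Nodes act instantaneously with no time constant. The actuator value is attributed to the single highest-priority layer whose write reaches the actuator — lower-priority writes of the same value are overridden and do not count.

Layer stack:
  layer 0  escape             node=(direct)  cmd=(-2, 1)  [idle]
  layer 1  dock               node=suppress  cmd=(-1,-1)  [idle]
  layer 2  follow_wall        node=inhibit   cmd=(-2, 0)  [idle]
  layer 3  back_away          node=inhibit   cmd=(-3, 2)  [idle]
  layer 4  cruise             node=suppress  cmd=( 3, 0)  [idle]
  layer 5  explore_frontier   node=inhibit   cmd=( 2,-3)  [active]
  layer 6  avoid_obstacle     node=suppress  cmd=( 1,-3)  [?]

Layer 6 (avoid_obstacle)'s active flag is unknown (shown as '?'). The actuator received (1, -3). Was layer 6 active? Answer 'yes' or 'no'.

If layer 6 is active=yes:
  actuator would be (1, -3)
If layer 6 is active=no:
  actuator would be none
Observed (1, -3), so layer 6 was active.

yes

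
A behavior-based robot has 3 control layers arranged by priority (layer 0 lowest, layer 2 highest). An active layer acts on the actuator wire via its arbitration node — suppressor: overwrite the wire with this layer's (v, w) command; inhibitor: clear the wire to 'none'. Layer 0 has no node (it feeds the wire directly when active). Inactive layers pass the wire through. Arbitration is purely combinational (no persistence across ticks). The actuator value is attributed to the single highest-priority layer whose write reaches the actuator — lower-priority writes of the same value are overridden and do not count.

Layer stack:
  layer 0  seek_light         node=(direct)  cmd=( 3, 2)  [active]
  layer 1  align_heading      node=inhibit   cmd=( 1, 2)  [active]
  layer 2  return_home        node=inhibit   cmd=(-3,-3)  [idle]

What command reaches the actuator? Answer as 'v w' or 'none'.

L0 seek_light: active, feeds wire = (3, 2)
L1 align_heading: active, inhibitor → wire = none
L2 return_home: idle → wire stays none
actuator = none

none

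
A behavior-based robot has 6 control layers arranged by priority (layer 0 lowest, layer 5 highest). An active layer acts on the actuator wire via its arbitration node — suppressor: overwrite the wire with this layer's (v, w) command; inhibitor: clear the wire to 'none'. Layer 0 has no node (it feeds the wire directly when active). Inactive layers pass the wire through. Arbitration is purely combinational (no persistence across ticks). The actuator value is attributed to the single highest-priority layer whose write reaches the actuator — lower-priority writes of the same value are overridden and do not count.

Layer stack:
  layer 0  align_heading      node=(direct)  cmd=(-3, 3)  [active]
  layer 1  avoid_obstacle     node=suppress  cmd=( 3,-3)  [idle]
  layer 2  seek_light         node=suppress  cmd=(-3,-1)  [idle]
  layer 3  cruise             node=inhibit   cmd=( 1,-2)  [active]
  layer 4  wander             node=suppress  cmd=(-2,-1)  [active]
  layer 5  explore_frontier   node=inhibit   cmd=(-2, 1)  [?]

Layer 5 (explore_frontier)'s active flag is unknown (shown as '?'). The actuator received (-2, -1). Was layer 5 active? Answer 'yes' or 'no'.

no

If layer 5 is active=yes:
  actuator would be none
If layer 5 is active=no:
  actuator would be (-2, -1)
Observed (-2, -1), so layer 5 was idle.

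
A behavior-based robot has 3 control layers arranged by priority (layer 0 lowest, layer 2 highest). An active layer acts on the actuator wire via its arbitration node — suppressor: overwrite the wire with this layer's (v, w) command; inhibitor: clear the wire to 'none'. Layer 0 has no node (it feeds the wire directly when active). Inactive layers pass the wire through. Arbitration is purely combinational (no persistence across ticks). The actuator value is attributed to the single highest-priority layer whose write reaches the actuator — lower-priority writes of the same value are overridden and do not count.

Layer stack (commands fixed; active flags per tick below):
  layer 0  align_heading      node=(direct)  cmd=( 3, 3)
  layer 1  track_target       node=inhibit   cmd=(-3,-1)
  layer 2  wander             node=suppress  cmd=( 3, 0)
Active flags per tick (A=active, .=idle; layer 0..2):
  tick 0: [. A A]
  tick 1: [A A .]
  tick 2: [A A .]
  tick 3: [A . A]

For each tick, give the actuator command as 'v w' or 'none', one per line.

3 0
none
none
3 0

tick 0:
  L0 align_heading: idle → wire = none
  L1 track_target: active, inhibitor → wire = none
  L2 wander: active, suppressor → wire = (3, 0)
  actuator = (3, 0)
tick 1:
  L0 align_heading: active, feeds wire = (3, 3)
  L1 track_target: active, inhibitor → wire = none
  L2 wander: idle → wire stays none
  actuator = none
tick 2:
  L0 align_heading: active, feeds wire = (3, 3)
  L1 track_target: active, inhibitor → wire = none
  L2 wander: idle → wire stays none
  actuator = none
tick 3:
  L0 align_heading: active, feeds wire = (3, 3)
  L1 track_target: idle → wire stays (3, 3)
  L2 wander: active, suppressor → wire = (3, 0)
  actuator = (3, 0)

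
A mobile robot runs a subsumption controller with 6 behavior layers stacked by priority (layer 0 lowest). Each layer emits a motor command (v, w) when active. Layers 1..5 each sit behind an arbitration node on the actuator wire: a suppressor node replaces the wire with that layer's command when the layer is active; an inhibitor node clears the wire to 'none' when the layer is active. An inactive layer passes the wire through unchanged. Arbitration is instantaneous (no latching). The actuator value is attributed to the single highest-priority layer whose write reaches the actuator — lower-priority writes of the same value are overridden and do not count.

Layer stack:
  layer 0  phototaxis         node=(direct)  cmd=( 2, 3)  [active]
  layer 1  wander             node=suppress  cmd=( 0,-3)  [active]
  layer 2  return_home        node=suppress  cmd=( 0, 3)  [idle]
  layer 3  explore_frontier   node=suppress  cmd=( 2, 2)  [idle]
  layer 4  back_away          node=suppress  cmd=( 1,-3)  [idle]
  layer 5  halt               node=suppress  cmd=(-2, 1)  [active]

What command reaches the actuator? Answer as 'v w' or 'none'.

-2 1

[0] phototaxis on; wire := (2, 3)
[1] wander on (suppress); wire := (0, -3)
[2] return_home off; pass (0, -3)
[3] explore_frontier off; pass (0, -3)
[4] back_away off; pass (0, -3)
[5] halt on (suppress); wire := (-2, 1)
output (-2, 1)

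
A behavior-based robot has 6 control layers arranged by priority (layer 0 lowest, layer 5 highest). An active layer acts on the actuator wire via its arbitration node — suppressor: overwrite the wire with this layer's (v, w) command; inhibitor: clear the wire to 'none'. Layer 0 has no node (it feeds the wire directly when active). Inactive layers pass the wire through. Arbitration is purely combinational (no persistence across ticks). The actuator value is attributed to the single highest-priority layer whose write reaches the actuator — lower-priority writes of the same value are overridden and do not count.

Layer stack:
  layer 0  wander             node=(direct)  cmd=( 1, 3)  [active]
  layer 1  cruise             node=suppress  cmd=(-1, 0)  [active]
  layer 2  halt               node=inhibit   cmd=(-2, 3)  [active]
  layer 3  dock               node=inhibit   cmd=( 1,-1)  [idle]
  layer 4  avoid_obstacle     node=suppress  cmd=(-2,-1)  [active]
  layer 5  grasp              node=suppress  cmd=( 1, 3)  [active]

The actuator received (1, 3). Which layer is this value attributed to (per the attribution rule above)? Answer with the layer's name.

grasp

layer 0 (wander) active — direct: (1, 3)
layer 1 (cruise) active — suppresses: (-1, 0)
layer 2 (halt) active — inhibits: none
layer 3 (dock) idle — unchanged: none
layer 4 (avoid_obstacle) active — suppresses: (-2, -1)
layer 5 (grasp) active — suppresses: (1, 3)
→ actuator (1, 3)
last writer: layer 5 = grasp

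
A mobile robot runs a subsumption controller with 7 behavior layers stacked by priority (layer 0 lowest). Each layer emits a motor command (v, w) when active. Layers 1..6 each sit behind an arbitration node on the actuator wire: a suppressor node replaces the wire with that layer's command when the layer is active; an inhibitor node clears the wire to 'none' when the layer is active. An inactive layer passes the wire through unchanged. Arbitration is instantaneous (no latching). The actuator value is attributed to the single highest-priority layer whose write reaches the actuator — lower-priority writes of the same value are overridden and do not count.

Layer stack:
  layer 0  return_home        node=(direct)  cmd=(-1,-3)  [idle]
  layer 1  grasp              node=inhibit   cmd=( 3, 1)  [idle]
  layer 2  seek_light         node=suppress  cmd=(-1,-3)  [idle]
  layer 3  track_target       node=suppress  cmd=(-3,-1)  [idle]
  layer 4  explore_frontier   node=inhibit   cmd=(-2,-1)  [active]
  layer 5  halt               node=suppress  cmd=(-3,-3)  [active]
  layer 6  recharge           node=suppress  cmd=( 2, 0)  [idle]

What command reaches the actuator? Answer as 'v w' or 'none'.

layer 0 (return_home) idle — none
layer 1 (grasp) idle — unchanged: none
layer 2 (seek_light) idle — unchanged: none
layer 3 (track_target) idle — unchanged: none
layer 4 (explore_frontier) active — inhibits: none
layer 5 (halt) active — suppresses: (-3, -3)
layer 6 (recharge) idle — unchanged: (-3, -3)
→ actuator (-3, -3)

-3 -3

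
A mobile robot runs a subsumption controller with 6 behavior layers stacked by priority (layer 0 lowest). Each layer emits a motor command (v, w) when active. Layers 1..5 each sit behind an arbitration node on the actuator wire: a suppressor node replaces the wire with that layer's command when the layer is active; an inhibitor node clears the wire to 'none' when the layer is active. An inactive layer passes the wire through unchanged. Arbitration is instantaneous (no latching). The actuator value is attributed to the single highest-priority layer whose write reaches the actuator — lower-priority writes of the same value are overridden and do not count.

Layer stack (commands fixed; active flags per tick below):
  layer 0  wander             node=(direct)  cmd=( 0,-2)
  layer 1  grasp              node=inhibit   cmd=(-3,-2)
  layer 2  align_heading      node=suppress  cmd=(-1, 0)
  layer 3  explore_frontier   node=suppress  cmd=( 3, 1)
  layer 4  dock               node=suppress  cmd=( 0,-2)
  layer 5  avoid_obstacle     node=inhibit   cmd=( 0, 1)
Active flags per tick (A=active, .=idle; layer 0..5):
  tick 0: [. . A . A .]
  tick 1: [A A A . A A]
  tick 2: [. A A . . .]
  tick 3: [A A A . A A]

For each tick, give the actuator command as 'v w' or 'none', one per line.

0 -2
none
-1 0
none

tick 0:
  layer 0 (wander) idle — none
  layer 1 (grasp) idle — unchanged: none
  layer 2 (align_heading) active — suppresses: (-1, 0)
  layer 3 (explore_frontier) idle — unchanged: (-1, 0)
  layer 4 (dock) active — suppresses: (0, -2)
  layer 5 (avoid_obstacle) idle — unchanged: (0, -2)
  → actuator (0, -2)
tick 1:
  layer 0 (wander) active — direct: (0, -2)
  layer 1 (grasp) active — inhibits: none
  layer 2 (align_heading) active — suppresses: (-1, 0)
  layer 3 (explore_frontier) idle — unchanged: (-1, 0)
  layer 4 (dock) active — suppresses: (0, -2)
  layer 5 (avoid_obstacle) active — inhibits: none
  → actuator none
tick 2:
  layer 0 (wander) idle — none
  layer 1 (grasp) active — inhibits: none
  layer 2 (align_heading) active — suppresses: (-1, 0)
  layer 3 (explore_frontier) idle — unchanged: (-1, 0)
  layer 4 (dock) idle — unchanged: (-1, 0)
  layer 5 (avoid_obstacle) idle — unchanged: (-1, 0)
  → actuator (-1, 0)
tick 3:
  layer 0 (wander) active — direct: (0, -2)
  layer 1 (grasp) active — inhibits: none
  layer 2 (align_heading) active — suppresses: (-1, 0)
  layer 3 (explore_frontier) idle — unchanged: (-1, 0)
  layer 4 (dock) active — suppresses: (0, -2)
  layer 5 (avoid_obstacle) active — inhibits: none
  → actuator none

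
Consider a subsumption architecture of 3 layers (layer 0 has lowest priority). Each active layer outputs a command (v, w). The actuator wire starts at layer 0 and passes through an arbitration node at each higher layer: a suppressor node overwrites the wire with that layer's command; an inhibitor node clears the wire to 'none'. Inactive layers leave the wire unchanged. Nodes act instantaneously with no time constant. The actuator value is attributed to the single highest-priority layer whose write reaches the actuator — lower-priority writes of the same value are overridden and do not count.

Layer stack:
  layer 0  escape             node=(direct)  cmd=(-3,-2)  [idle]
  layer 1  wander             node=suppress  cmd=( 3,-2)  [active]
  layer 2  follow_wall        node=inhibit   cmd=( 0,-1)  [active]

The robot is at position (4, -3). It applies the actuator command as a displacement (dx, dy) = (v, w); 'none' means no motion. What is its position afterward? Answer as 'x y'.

L0 escape: idle → wire = none
L1 wander: active, suppressor → wire = (3, -2)
L2 follow_wall: active, inhibitor → wire = none
actuator = none
position: (4, -3) + none = (4, -3)

4 -3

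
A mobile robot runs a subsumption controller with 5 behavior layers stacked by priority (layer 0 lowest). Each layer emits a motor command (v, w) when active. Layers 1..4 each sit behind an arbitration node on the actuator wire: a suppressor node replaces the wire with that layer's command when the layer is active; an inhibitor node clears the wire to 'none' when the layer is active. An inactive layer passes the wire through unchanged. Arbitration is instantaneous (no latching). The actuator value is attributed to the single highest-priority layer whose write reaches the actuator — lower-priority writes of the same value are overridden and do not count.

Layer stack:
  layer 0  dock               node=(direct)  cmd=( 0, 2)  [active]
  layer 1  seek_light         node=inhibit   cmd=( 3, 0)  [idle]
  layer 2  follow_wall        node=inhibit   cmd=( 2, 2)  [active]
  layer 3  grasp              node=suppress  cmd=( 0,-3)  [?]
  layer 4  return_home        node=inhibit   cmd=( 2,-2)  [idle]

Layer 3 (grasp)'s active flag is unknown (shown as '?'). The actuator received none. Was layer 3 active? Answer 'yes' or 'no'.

If layer 3 is active=yes:
  actuator would be (0, -3)
If layer 3 is active=no:
  actuator would be none
Observed none, so layer 3 was idle.

no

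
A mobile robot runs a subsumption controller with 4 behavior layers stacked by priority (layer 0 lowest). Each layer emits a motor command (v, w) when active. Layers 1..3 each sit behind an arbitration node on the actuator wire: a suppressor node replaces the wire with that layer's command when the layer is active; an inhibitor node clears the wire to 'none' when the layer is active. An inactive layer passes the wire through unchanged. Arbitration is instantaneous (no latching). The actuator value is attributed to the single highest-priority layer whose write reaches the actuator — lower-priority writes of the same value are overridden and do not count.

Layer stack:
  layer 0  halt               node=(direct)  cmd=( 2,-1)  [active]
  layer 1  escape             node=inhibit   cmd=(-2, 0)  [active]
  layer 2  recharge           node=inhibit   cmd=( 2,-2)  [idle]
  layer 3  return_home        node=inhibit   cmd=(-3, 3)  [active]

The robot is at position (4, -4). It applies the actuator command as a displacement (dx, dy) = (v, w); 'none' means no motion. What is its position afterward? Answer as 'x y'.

4 -4

L0 halt: active, feeds wire = (2, -1)
L1 escape: active, inhibitor → wire = none
L2 recharge: idle → wire stays none
L3 return_home: active, inhibitor → wire = none
actuator = none
position: (4, -4) + none = (4, -4)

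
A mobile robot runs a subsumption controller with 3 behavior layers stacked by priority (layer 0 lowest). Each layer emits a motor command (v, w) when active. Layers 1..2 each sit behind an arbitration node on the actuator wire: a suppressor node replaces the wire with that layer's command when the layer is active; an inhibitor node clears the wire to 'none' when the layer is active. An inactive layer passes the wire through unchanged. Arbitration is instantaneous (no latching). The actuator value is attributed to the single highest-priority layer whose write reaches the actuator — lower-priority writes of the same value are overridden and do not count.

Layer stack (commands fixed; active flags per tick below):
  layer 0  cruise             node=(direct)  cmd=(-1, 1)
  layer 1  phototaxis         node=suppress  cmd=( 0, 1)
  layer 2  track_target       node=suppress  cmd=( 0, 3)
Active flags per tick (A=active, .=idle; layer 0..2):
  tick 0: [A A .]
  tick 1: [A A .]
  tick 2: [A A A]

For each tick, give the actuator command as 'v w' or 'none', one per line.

0 1
0 1
0 3

tick 0:
  [0] cruise on; wire := (-1, 1)
  [1] phototaxis on (suppress); wire := (0, 1)
  [2] track_target off; pass (0, 1)
  output (0, 1)
tick 1:
  [0] cruise on; wire := (-1, 1)
  [1] phototaxis on (suppress); wire := (0, 1)
  [2] track_target off; pass (0, 1)
  output (0, 1)
tick 2:
  [0] cruise on; wire := (-1, 1)
  [1] phototaxis on (suppress); wire := (0, 1)
  [2] track_target on (suppress); wire := (0, 3)
  output (0, 3)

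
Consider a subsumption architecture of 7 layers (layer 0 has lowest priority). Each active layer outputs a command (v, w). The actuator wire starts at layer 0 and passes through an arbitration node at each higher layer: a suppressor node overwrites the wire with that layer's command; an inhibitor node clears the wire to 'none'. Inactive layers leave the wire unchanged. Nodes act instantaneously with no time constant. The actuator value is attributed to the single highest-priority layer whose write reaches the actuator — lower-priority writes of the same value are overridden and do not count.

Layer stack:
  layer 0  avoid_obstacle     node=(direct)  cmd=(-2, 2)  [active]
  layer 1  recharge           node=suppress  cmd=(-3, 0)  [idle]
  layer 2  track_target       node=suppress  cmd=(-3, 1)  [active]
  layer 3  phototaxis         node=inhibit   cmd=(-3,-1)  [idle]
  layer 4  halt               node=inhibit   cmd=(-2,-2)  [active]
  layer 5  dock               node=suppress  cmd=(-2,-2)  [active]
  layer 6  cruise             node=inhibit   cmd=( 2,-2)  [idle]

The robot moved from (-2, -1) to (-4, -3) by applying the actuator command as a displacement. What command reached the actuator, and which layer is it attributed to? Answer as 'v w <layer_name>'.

-2 -2 dock

displacement = (-4, -3) − (-2, -1) = (-2, -2)
layer 0 (avoid_obstacle) active — direct: (-2, 2)
layer 1 (recharge) idle — unchanged: (-2, 2)
layer 2 (track_target) active — suppresses: (-3, 1)
layer 3 (phototaxis) idle — unchanged: (-3, 1)
layer 4 (halt) active — inhibits: none
layer 5 (dock) active — suppresses: (-2, -2)
layer 6 (cruise) idle — unchanged: (-2, -2)
→ actuator (-2, -2) — from layer 5 (dock)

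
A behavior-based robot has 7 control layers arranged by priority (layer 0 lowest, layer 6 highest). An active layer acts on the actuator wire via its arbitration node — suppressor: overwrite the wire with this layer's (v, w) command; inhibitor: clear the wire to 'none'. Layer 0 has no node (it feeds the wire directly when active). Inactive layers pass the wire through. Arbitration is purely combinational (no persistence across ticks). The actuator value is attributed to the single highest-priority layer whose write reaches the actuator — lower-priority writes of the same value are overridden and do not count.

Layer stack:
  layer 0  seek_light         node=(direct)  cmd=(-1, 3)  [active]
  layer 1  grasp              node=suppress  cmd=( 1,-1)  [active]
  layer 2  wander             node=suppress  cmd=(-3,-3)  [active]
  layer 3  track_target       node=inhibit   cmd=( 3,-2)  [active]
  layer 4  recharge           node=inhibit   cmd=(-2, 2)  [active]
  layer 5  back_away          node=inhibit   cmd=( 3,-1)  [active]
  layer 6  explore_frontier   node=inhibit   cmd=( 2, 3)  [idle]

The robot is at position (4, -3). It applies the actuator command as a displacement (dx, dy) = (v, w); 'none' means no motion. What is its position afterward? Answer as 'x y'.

[0] seek_light on; wire := (-1, 3)
[1] grasp on (suppress); wire := (1, -1)
[2] wander on (suppress); wire := (-3, -3)
[3] track_target on (inhibit); wire := none
[4] recharge on (inhibit); wire := none
[5] back_away on (inhibit); wire := none
[6] explore_frontier off; pass none
output none
position: (4, -3) + none = (4, -3)

4 -3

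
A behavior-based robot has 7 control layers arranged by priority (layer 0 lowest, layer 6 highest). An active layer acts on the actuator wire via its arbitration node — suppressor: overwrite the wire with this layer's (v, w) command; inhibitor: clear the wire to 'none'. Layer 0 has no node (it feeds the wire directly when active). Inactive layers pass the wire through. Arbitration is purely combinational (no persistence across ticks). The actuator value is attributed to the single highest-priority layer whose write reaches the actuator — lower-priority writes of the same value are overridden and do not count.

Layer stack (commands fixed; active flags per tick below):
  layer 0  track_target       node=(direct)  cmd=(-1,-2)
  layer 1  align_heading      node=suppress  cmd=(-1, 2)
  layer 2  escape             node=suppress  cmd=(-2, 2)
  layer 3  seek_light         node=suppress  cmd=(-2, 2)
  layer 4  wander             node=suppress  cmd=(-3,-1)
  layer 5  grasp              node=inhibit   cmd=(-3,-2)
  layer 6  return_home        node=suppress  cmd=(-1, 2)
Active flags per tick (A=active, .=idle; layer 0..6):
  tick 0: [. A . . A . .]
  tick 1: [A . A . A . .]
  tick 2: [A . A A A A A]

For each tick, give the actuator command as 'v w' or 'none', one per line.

tick 0:
  layer 0 (track_target) idle — none
  layer 1 (align_heading) active — suppresses: (-1, 2)
  layer 2 (escape) idle — unchanged: (-1, 2)
  layer 3 (seek_light) idle — unchanged: (-1, 2)
  layer 4 (wander) active — suppresses: (-3, -1)
  layer 5 (grasp) idle — unchanged: (-3, -1)
  layer 6 (return_home) idle — unchanged: (-3, -1)
  → actuator (-3, -1)
tick 1:
  layer 0 (track_target) active — direct: (-1, -2)
  layer 1 (align_heading) idle — unchanged: (-1, -2)
  layer 2 (escape) active — suppresses: (-2, 2)
  layer 3 (seek_light) idle — unchanged: (-2, 2)
  layer 4 (wander) active — suppresses: (-3, -1)
  layer 5 (grasp) idle — unchanged: (-3, -1)
  layer 6 (return_home) idle — unchanged: (-3, -1)
  → actuator (-3, -1)
tick 2:
  layer 0 (track_target) active — direct: (-1, -2)
  layer 1 (align_heading) idle — unchanged: (-1, -2)
  layer 2 (escape) active — suppresses: (-2, 2)
  layer 3 (seek_light) active — suppresses: (-2, 2)
  layer 4 (wander) active — suppresses: (-3, -1)
  layer 5 (grasp) active — inhibits: none
  layer 6 (return_home) active — suppresses: (-1, 2)
  → actuator (-1, 2)

-3 -1
-3 -1
-1 2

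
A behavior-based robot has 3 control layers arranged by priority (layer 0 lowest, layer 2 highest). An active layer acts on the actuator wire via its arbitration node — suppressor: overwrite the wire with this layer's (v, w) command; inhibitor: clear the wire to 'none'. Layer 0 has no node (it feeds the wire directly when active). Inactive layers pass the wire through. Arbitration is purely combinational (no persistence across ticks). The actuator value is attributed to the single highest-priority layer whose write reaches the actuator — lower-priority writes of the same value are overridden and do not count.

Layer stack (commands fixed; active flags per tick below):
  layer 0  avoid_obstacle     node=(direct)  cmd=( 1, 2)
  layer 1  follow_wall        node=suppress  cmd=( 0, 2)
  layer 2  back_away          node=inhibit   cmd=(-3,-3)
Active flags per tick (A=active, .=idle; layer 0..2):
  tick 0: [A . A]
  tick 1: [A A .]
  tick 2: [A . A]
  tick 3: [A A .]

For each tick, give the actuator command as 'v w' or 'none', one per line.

tick 0:
  L0 avoid_obstacle: active, feeds wire = (1, 2)
  L1 follow_wall: idle → wire stays (1, 2)
  L2 back_away: active, inhibitor → wire = none
  actuator = none
tick 1:
  L0 avoid_obstacle: active, feeds wire = (1, 2)
  L1 follow_wall: active, suppressor → wire = (0, 2)
  L2 back_away: idle → wire stays (0, 2)
  actuator = (0, 2)
tick 2:
  L0 avoid_obstacle: active, feeds wire = (1, 2)
  L1 follow_wall: idle → wire stays (1, 2)
  L2 back_away: active, inhibitor → wire = none
  actuator = none
tick 3:
  L0 avoid_obstacle: active, feeds wire = (1, 2)
  L1 follow_wall: active, suppressor → wire = (0, 2)
  L2 back_away: idle → wire stays (0, 2)
  actuator = (0, 2)

none
0 2
none
0 2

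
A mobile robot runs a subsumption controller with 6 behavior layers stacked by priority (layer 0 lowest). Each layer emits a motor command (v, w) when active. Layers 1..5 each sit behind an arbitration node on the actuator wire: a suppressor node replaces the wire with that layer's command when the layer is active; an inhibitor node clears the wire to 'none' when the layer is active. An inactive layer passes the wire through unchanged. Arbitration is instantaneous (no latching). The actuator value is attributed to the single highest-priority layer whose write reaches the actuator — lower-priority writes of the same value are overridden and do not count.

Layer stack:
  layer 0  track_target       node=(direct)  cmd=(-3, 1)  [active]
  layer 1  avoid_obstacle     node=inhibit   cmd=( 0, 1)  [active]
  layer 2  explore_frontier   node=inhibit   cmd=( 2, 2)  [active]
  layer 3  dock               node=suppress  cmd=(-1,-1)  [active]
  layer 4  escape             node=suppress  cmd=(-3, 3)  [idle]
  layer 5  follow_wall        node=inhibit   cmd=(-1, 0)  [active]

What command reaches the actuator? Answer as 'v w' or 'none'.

L0 track_target: active, feeds wire = (-3, 1)
L1 avoid_obstacle: active, inhibitor → wire = none
L2 explore_frontier: active, inhibitor → wire = none
L3 dock: active, suppressor → wire = (-1, -1)
L4 escape: idle → wire stays (-1, -1)
L5 follow_wall: active, inhibitor → wire = none
actuator = none

none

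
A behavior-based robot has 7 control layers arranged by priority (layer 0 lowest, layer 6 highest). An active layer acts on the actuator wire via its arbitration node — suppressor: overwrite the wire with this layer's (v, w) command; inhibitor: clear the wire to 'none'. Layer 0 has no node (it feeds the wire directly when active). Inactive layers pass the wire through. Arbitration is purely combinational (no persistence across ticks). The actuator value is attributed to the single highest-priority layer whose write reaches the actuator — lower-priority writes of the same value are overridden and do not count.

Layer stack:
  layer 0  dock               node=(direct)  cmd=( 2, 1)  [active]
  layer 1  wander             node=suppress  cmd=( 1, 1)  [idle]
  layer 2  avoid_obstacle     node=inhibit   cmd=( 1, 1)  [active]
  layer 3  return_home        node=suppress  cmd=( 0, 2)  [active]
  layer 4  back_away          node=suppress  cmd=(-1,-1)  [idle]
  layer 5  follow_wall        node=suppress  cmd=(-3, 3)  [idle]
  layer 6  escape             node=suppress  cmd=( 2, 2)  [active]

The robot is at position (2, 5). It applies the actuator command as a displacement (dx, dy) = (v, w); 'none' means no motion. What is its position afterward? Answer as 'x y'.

[0] dock on; wire := (2, 1)
[1] wander off; pass (2, 1)
[2] avoid_obstacle on (inhibit); wire := none
[3] return_home on (suppress); wire := (0, 2)
[4] back_away off; pass (0, 2)
[5] follow_wall off; pass (0, 2)
[6] escape on (suppress); wire := (2, 2)
output (2, 2)
position: (2, 5) + (2, 2) = (4, 7)

4 7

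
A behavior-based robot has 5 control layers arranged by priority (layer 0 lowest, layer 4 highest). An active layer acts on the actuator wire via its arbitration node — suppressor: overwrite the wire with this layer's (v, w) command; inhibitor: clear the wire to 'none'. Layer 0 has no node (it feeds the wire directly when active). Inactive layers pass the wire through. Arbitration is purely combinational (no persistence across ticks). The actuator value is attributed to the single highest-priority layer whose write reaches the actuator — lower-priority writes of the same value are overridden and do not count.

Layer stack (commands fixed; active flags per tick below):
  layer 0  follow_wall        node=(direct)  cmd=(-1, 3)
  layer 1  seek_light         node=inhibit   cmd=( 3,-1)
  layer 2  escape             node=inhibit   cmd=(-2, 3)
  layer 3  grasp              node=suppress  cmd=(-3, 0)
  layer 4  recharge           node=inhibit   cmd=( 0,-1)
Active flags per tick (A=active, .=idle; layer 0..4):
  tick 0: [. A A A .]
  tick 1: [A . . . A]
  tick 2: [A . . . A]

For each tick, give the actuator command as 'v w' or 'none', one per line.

tick 0:
  [0] follow_wall off; wire := none
  [1] seek_light on (inhibit); wire := none
  [2] escape on (inhibit); wire := none
  [3] grasp on (suppress); wire := (-3, 0)
  [4] recharge off; pass (-3, 0)
  output (-3, 0)
tick 1:
  [0] follow_wall on; wire := (-1, 3)
  [1] seek_light off; pass (-1, 3)
  [2] escape off; pass (-1, 3)
  [3] grasp off; pass (-1, 3)
  [4] recharge on (inhibit); wire := none
  output none
tick 2:
  [0] follow_wall on; wire := (-1, 3)
  [1] seek_light off; pass (-1, 3)
  [2] escape off; pass (-1, 3)
  [3] grasp off; pass (-1, 3)
  [4] recharge on (inhibit); wire := none
  output none

-3 0
none
none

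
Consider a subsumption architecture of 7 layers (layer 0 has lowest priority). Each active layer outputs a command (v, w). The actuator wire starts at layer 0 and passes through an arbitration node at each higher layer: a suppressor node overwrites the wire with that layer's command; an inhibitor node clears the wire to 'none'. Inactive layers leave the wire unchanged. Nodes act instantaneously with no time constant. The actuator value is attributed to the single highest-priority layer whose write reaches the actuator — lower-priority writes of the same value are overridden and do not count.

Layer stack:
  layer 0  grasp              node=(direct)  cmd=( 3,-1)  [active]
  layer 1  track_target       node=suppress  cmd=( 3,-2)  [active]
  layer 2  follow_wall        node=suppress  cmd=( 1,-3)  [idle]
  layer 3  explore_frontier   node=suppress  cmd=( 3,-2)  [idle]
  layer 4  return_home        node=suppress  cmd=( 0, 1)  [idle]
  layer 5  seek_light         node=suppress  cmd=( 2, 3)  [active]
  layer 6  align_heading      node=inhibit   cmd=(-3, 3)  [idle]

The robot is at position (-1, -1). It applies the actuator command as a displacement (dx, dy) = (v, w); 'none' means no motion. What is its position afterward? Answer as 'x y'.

1 2

L0 grasp: active, feeds wire = (3, -1)
L1 track_target: active, suppressor → wire = (3, -2)
L2 follow_wall: idle → wire stays (3, -2)
L3 explore_frontier: idle → wire stays (3, -2)
L4 return_home: idle → wire stays (3, -2)
L5 seek_light: active, suppressor → wire = (2, 3)
L6 align_heading: idle → wire stays (2, 3)
actuator = (2, 3)
position: (-1, -1) + (2, 3) = (1, 2)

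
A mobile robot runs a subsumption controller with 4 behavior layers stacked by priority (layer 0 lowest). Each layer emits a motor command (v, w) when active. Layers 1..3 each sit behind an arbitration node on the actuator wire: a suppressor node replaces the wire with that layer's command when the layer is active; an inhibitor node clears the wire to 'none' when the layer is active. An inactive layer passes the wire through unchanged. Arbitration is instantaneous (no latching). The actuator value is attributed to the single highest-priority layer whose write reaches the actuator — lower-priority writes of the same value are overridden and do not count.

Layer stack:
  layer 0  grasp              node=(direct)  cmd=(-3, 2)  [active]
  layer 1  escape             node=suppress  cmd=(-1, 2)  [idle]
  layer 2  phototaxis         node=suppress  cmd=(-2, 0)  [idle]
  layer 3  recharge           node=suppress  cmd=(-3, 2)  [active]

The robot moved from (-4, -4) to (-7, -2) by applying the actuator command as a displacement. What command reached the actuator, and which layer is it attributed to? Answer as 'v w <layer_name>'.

-3 2 recharge

displacement = (-7, -2) − (-4, -4) = (-3, 2)
L0 grasp: active, feeds wire = (-3, 2)
L1 escape: idle → wire stays (-3, 2)
L2 phototaxis: idle → wire stays (-3, 2)
L3 recharge: active, suppressor → wire = (-3, 2)
actuator = (-3, 2) — from layer 3 (recharge)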